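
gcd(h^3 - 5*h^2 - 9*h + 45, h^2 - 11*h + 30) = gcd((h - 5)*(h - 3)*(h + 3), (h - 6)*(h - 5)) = h - 5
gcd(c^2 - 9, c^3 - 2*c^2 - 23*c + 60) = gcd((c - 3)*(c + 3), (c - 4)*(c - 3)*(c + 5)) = c - 3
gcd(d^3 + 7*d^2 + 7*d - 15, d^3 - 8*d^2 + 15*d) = 1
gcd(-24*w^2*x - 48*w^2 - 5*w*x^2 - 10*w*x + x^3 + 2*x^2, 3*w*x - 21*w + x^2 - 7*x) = 3*w + x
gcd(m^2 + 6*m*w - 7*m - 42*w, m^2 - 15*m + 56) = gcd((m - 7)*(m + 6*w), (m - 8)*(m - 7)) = m - 7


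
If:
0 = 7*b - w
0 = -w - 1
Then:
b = -1/7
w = -1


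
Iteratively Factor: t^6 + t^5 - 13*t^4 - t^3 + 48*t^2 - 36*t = (t)*(t^5 + t^4 - 13*t^3 - t^2 + 48*t - 36) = t*(t - 1)*(t^4 + 2*t^3 - 11*t^2 - 12*t + 36) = t*(t - 1)*(t + 3)*(t^3 - t^2 - 8*t + 12) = t*(t - 2)*(t - 1)*(t + 3)*(t^2 + t - 6) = t*(t - 2)*(t - 1)*(t + 3)^2*(t - 2)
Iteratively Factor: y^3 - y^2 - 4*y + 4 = (y - 2)*(y^2 + y - 2) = (y - 2)*(y - 1)*(y + 2)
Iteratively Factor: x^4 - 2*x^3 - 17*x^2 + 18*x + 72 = (x + 2)*(x^3 - 4*x^2 - 9*x + 36) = (x + 2)*(x + 3)*(x^2 - 7*x + 12) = (x - 4)*(x + 2)*(x + 3)*(x - 3)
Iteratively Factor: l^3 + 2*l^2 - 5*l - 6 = (l - 2)*(l^2 + 4*l + 3) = (l - 2)*(l + 1)*(l + 3)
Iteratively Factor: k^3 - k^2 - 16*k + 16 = (k - 1)*(k^2 - 16) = (k - 1)*(k + 4)*(k - 4)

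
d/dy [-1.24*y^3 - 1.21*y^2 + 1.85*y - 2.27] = -3.72*y^2 - 2.42*y + 1.85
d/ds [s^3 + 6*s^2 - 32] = 3*s*(s + 4)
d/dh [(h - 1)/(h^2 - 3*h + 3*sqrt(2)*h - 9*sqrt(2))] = (h^2 - 3*h + 3*sqrt(2)*h - (h - 1)*(2*h - 3 + 3*sqrt(2)) - 9*sqrt(2))/(h^2 - 3*h + 3*sqrt(2)*h - 9*sqrt(2))^2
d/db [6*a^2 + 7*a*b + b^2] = 7*a + 2*b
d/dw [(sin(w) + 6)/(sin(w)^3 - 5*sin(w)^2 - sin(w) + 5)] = (-2*sin(w)^3 - 13*sin(w)^2 + 60*sin(w) + 11)/((sin(w) - 5)^2*cos(w)^3)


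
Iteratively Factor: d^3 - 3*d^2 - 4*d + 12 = (d - 2)*(d^2 - d - 6) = (d - 2)*(d + 2)*(d - 3)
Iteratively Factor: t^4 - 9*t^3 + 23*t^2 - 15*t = (t - 3)*(t^3 - 6*t^2 + 5*t) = (t - 5)*(t - 3)*(t^2 - t) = t*(t - 5)*(t - 3)*(t - 1)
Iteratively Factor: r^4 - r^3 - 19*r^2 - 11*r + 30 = (r + 3)*(r^3 - 4*r^2 - 7*r + 10) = (r - 5)*(r + 3)*(r^2 + r - 2) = (r - 5)*(r + 2)*(r + 3)*(r - 1)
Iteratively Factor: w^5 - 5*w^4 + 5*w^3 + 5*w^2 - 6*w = (w + 1)*(w^4 - 6*w^3 + 11*w^2 - 6*w) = (w - 2)*(w + 1)*(w^3 - 4*w^2 + 3*w) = w*(w - 2)*(w + 1)*(w^2 - 4*w + 3) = w*(w - 3)*(w - 2)*(w + 1)*(w - 1)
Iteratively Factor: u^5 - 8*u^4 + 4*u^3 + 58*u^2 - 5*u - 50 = (u - 5)*(u^4 - 3*u^3 - 11*u^2 + 3*u + 10) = (u - 5)*(u - 1)*(u^3 - 2*u^2 - 13*u - 10) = (u - 5)*(u - 1)*(u + 1)*(u^2 - 3*u - 10) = (u - 5)^2*(u - 1)*(u + 1)*(u + 2)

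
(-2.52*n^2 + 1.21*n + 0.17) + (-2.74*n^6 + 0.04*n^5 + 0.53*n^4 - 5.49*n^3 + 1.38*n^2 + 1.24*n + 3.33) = -2.74*n^6 + 0.04*n^5 + 0.53*n^4 - 5.49*n^3 - 1.14*n^2 + 2.45*n + 3.5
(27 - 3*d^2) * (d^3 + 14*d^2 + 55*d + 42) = -3*d^5 - 42*d^4 - 138*d^3 + 252*d^2 + 1485*d + 1134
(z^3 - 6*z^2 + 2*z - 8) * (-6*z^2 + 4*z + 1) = -6*z^5 + 40*z^4 - 35*z^3 + 50*z^2 - 30*z - 8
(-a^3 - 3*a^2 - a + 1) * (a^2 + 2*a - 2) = -a^5 - 5*a^4 - 5*a^3 + 5*a^2 + 4*a - 2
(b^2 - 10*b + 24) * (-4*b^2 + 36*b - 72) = -4*b^4 + 76*b^3 - 528*b^2 + 1584*b - 1728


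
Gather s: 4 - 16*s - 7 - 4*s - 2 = -20*s - 5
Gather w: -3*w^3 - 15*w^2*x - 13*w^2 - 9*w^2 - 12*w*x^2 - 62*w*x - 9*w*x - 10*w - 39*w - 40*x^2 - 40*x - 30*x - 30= -3*w^3 + w^2*(-15*x - 22) + w*(-12*x^2 - 71*x - 49) - 40*x^2 - 70*x - 30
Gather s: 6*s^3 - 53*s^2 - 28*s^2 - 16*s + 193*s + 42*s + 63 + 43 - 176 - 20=6*s^3 - 81*s^2 + 219*s - 90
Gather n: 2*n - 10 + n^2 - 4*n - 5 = n^2 - 2*n - 15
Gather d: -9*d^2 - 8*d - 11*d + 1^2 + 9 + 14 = -9*d^2 - 19*d + 24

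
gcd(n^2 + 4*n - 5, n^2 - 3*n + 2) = n - 1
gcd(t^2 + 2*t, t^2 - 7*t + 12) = 1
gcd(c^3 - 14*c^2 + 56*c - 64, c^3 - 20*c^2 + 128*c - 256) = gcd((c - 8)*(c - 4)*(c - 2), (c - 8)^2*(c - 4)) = c^2 - 12*c + 32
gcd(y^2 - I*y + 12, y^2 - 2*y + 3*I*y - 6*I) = y + 3*I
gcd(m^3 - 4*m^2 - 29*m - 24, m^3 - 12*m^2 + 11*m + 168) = m^2 - 5*m - 24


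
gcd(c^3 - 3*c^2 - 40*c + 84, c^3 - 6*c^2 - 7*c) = c - 7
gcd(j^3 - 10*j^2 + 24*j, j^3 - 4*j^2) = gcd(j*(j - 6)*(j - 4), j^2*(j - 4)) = j^2 - 4*j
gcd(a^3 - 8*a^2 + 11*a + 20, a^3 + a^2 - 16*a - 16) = a^2 - 3*a - 4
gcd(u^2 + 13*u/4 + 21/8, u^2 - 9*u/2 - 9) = u + 3/2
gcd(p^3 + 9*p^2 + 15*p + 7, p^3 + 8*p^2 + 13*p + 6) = p^2 + 2*p + 1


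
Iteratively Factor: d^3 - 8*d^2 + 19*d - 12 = (d - 4)*(d^2 - 4*d + 3) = (d - 4)*(d - 3)*(d - 1)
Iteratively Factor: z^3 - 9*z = (z + 3)*(z^2 - 3*z) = (z - 3)*(z + 3)*(z)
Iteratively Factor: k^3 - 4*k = (k)*(k^2 - 4) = k*(k - 2)*(k + 2)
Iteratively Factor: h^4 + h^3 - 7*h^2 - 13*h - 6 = (h + 1)*(h^3 - 7*h - 6) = (h + 1)^2*(h^2 - h - 6) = (h - 3)*(h + 1)^2*(h + 2)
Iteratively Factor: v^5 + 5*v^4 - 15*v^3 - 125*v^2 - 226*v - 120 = (v + 4)*(v^4 + v^3 - 19*v^2 - 49*v - 30) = (v + 1)*(v + 4)*(v^3 - 19*v - 30) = (v - 5)*(v + 1)*(v + 4)*(v^2 + 5*v + 6) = (v - 5)*(v + 1)*(v + 2)*(v + 4)*(v + 3)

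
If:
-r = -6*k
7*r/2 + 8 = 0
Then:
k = -8/21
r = -16/7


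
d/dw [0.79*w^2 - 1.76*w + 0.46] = 1.58*w - 1.76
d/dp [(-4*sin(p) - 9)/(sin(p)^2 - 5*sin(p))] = (4*cos(p) + 18/tan(p) - 45*cos(p)/sin(p)^2)/(sin(p) - 5)^2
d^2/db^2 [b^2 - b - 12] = 2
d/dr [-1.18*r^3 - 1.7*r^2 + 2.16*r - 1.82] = -3.54*r^2 - 3.4*r + 2.16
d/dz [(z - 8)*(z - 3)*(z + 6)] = 3*z^2 - 10*z - 42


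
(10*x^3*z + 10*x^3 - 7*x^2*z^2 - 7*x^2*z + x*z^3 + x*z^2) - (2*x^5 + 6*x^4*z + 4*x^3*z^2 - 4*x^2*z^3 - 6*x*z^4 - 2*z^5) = -2*x^5 - 6*x^4*z - 4*x^3*z^2 + 10*x^3*z + 10*x^3 + 4*x^2*z^3 - 7*x^2*z^2 - 7*x^2*z + 6*x*z^4 + x*z^3 + x*z^2 + 2*z^5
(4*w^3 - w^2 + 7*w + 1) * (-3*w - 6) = -12*w^4 - 21*w^3 - 15*w^2 - 45*w - 6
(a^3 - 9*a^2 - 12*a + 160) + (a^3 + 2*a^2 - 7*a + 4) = 2*a^3 - 7*a^2 - 19*a + 164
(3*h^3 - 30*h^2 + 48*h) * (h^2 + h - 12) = 3*h^5 - 27*h^4 - 18*h^3 + 408*h^2 - 576*h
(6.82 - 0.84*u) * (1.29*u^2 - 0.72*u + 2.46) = -1.0836*u^3 + 9.4026*u^2 - 6.9768*u + 16.7772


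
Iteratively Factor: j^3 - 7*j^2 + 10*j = (j - 2)*(j^2 - 5*j) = (j - 5)*(j - 2)*(j)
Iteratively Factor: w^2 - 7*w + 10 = (w - 2)*(w - 5)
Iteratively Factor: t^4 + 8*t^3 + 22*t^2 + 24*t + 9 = (t + 3)*(t^3 + 5*t^2 + 7*t + 3) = (t + 1)*(t + 3)*(t^2 + 4*t + 3) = (t + 1)^2*(t + 3)*(t + 3)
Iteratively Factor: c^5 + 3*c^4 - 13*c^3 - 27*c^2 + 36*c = (c + 3)*(c^4 - 13*c^2 + 12*c) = c*(c + 3)*(c^3 - 13*c + 12) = c*(c - 1)*(c + 3)*(c^2 + c - 12) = c*(c - 3)*(c - 1)*(c + 3)*(c + 4)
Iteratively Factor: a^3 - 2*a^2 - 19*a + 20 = (a - 1)*(a^2 - a - 20) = (a - 5)*(a - 1)*(a + 4)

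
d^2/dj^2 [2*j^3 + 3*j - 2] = 12*j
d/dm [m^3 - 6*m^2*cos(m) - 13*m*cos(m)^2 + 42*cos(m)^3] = 6*m^2*sin(m) + 3*m^2 + 13*m*sin(2*m) - 12*m*cos(m) - 126*sin(m)*cos(m)^2 - 13*cos(m)^2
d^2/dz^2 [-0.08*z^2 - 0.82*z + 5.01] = -0.160000000000000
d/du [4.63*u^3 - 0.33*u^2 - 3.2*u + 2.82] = 13.89*u^2 - 0.66*u - 3.2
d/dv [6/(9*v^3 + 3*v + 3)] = 2*(-9*v^2 - 1)/(3*v^3 + v + 1)^2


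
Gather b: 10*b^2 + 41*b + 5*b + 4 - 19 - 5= 10*b^2 + 46*b - 20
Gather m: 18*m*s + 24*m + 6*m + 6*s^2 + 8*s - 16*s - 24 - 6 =m*(18*s + 30) + 6*s^2 - 8*s - 30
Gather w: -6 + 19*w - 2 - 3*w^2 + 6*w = -3*w^2 + 25*w - 8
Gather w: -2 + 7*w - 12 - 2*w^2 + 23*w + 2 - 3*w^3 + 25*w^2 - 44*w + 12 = -3*w^3 + 23*w^2 - 14*w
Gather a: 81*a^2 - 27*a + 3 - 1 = 81*a^2 - 27*a + 2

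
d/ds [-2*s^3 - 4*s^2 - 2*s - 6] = -6*s^2 - 8*s - 2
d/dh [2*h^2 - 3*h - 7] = 4*h - 3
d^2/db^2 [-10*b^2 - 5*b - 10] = -20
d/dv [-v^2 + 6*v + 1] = 6 - 2*v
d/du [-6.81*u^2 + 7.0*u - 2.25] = 7.0 - 13.62*u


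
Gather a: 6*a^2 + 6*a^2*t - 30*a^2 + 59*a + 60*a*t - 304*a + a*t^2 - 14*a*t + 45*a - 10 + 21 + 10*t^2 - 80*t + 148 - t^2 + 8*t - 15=a^2*(6*t - 24) + a*(t^2 + 46*t - 200) + 9*t^2 - 72*t + 144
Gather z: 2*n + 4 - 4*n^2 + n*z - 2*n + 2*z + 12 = -4*n^2 + z*(n + 2) + 16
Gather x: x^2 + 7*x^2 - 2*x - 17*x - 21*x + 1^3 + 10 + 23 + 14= 8*x^2 - 40*x + 48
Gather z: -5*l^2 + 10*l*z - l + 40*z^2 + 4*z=-5*l^2 - l + 40*z^2 + z*(10*l + 4)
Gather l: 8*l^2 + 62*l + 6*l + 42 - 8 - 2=8*l^2 + 68*l + 32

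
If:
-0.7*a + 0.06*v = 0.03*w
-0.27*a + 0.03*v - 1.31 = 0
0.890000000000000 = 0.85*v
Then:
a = -4.74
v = 1.05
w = 112.59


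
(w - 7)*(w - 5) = w^2 - 12*w + 35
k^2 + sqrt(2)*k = k*(k + sqrt(2))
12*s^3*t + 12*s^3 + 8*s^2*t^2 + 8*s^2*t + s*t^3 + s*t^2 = (2*s + t)*(6*s + t)*(s*t + s)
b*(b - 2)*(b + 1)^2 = b^4 - 3*b^2 - 2*b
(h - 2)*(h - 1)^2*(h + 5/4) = h^4 - 11*h^3/4 + 17*h/4 - 5/2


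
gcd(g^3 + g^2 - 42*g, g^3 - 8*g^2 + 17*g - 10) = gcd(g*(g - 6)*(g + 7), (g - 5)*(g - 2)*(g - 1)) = 1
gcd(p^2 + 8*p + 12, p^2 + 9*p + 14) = p + 2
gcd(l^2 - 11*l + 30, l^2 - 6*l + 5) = l - 5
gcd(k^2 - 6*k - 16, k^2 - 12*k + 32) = k - 8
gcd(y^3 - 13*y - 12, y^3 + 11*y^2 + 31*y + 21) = y^2 + 4*y + 3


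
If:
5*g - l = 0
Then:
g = l/5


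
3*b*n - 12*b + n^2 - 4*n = (3*b + n)*(n - 4)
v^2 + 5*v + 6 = (v + 2)*(v + 3)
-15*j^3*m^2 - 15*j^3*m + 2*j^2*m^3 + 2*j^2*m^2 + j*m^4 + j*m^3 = m*(-3*j + m)*(5*j + m)*(j*m + j)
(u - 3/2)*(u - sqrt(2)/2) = u^2 - 3*u/2 - sqrt(2)*u/2 + 3*sqrt(2)/4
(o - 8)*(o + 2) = o^2 - 6*o - 16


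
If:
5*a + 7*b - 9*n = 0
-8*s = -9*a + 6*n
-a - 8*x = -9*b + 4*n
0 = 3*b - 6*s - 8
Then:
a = 624*x/49 - 1696/147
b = 408*x/49 - 928/147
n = 664*x/49 - 1664/147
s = 204*x/49 - 220/49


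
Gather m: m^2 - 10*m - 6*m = m^2 - 16*m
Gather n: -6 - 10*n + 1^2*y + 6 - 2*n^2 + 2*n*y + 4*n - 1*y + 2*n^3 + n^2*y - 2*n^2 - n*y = 2*n^3 + n^2*(y - 4) + n*(y - 6)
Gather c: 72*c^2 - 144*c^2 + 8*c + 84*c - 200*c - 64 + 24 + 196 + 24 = -72*c^2 - 108*c + 180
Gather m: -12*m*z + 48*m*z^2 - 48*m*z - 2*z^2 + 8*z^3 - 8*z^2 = m*(48*z^2 - 60*z) + 8*z^3 - 10*z^2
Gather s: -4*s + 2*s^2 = 2*s^2 - 4*s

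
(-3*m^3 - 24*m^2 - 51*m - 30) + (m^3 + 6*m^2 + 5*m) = -2*m^3 - 18*m^2 - 46*m - 30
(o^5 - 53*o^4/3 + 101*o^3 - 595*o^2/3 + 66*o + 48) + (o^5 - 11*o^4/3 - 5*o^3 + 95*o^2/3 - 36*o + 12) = 2*o^5 - 64*o^4/3 + 96*o^3 - 500*o^2/3 + 30*o + 60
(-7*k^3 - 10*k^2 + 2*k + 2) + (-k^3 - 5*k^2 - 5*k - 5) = -8*k^3 - 15*k^2 - 3*k - 3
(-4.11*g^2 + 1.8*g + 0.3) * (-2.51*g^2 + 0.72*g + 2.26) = 10.3161*g^4 - 7.4772*g^3 - 8.7456*g^2 + 4.284*g + 0.678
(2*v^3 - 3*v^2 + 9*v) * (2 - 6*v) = -12*v^4 + 22*v^3 - 60*v^2 + 18*v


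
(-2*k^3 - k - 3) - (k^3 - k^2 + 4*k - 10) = -3*k^3 + k^2 - 5*k + 7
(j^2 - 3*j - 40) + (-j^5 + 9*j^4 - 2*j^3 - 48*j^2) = -j^5 + 9*j^4 - 2*j^3 - 47*j^2 - 3*j - 40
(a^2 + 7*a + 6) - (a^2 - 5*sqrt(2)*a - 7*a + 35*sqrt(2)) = 5*sqrt(2)*a + 14*a - 35*sqrt(2) + 6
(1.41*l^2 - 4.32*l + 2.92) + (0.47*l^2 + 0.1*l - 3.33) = 1.88*l^2 - 4.22*l - 0.41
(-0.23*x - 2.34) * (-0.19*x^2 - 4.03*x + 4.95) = 0.0437*x^3 + 1.3715*x^2 + 8.2917*x - 11.583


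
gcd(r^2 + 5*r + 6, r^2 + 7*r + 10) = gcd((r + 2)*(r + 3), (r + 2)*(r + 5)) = r + 2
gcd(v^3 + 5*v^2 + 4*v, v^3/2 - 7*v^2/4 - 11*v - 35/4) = v + 1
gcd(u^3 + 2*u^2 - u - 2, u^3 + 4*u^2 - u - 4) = u^2 - 1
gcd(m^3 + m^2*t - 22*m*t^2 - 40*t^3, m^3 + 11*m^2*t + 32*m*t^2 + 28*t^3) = m + 2*t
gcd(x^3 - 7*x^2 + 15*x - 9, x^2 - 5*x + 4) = x - 1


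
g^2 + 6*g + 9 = (g + 3)^2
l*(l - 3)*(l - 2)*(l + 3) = l^4 - 2*l^3 - 9*l^2 + 18*l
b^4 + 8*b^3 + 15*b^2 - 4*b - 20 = (b - 1)*(b + 2)^2*(b + 5)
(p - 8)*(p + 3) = p^2 - 5*p - 24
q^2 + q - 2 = (q - 1)*(q + 2)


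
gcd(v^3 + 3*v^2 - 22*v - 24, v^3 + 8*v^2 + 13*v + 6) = v^2 + 7*v + 6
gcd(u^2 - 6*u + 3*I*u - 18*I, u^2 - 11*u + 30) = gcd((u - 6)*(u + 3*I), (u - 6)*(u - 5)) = u - 6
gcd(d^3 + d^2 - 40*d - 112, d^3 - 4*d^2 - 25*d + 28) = d^2 - 3*d - 28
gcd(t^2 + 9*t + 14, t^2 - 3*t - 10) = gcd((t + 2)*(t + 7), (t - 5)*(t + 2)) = t + 2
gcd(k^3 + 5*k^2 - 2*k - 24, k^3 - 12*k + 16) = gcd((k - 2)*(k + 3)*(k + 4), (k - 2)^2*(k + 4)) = k^2 + 2*k - 8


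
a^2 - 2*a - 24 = (a - 6)*(a + 4)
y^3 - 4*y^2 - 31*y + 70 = (y - 7)*(y - 2)*(y + 5)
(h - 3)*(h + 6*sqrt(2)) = h^2 - 3*h + 6*sqrt(2)*h - 18*sqrt(2)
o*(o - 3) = o^2 - 3*o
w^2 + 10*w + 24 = (w + 4)*(w + 6)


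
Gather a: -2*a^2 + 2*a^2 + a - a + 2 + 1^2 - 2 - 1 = 0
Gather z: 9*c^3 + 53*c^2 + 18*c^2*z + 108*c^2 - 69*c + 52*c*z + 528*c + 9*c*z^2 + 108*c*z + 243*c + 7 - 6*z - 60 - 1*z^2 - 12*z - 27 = 9*c^3 + 161*c^2 + 702*c + z^2*(9*c - 1) + z*(18*c^2 + 160*c - 18) - 80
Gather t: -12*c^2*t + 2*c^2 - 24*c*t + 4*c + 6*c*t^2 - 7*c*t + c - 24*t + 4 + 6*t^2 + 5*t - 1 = 2*c^2 + 5*c + t^2*(6*c + 6) + t*(-12*c^2 - 31*c - 19) + 3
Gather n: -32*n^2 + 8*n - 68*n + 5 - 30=-32*n^2 - 60*n - 25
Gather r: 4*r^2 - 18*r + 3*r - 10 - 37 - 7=4*r^2 - 15*r - 54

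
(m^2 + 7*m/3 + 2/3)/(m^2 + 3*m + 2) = (m + 1/3)/(m + 1)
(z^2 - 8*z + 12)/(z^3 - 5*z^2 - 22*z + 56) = (z - 6)/(z^2 - 3*z - 28)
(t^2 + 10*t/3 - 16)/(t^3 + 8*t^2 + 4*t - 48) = (t - 8/3)/(t^2 + 2*t - 8)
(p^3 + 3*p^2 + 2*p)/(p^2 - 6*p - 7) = p*(p + 2)/(p - 7)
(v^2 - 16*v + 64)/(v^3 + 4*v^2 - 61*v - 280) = (v - 8)/(v^2 + 12*v + 35)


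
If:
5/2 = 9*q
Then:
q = 5/18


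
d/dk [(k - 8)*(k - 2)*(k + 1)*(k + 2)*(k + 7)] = 5*k^4 - 183*k^2 - 112*k + 228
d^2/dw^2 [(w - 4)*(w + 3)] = 2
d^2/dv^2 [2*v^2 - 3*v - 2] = 4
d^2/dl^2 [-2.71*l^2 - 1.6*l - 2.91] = -5.42000000000000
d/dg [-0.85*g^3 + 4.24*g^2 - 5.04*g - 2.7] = -2.55*g^2 + 8.48*g - 5.04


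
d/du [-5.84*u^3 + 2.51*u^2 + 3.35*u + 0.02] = -17.52*u^2 + 5.02*u + 3.35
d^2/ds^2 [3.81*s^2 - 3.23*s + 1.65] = 7.62000000000000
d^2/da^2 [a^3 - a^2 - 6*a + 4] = 6*a - 2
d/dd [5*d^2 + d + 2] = 10*d + 1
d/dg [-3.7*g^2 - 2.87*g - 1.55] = -7.4*g - 2.87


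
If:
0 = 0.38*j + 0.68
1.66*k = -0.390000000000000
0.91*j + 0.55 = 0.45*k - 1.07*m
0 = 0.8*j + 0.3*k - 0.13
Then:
No Solution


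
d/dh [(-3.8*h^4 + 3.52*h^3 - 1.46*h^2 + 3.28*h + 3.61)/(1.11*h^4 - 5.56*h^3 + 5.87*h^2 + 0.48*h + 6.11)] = (17.2208*h^6 - 41.3708*h^5 - 3.84960000000001*h^4 - 69.0476*h^3 + 104.782*h^2 - 60.2226*h + 18.308)/(1.2321*h^8 - 12.3432*h^7 + 43.945*h^6 - 64.2088*h^5 + 42.6835*h^4 - 62.308*h^3 + 71.9618*h^2 + 5.8656*h + 37.3321)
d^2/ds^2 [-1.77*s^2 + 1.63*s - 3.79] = -3.54000000000000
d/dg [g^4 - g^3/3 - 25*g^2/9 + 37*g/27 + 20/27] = 4*g^3 - g^2 - 50*g/9 + 37/27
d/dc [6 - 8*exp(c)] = -8*exp(c)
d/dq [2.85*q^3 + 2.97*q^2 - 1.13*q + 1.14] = 8.55*q^2 + 5.94*q - 1.13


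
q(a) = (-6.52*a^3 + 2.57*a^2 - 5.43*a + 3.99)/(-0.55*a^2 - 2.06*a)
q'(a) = (1.1*a + 2.06)*(-6.52*a^3 + 2.57*a^2 - 5.43*a + 3.99)/(-0.55*a^2 - 2.06*a)^2 + (-19.56*a^2 + 5.14*a - 5.43)/(-0.55*a^2 - 2.06*a) = (3.586*a^4 + 26.8624*a^3 - 8.2807*a^2 + 4.389*a + 8.2194)/(a^2*(0.3025*a^2 + 2.266*a + 4.2436))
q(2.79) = 13.24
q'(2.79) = 7.52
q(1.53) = 4.88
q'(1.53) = 5.65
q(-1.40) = 19.11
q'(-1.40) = -22.72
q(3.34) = 17.55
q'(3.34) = 8.13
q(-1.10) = 13.59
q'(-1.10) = -14.50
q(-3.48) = 647.12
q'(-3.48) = -2763.95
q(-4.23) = -502.46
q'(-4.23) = -821.19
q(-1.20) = 15.16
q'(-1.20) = -16.99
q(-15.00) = -244.14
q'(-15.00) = 10.32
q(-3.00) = 178.41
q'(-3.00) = -339.94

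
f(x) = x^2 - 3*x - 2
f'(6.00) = 9.00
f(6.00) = 16.00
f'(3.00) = 3.00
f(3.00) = -2.00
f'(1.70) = 0.40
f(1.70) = -4.21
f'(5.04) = 7.08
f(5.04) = 8.28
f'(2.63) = 2.26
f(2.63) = -2.97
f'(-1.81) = -6.62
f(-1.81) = 6.71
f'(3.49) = 3.98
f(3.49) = -0.29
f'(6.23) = 9.46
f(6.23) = 18.12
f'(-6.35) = -15.70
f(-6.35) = 57.37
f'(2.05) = 1.10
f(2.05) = -3.95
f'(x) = 2*x - 3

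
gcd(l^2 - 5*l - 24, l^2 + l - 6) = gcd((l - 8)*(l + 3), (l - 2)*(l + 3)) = l + 3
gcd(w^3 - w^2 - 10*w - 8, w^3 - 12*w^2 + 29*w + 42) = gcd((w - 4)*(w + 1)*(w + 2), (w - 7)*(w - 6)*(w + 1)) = w + 1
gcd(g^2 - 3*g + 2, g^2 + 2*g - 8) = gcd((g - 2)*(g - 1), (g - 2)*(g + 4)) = g - 2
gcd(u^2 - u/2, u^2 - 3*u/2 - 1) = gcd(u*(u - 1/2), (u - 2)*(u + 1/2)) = 1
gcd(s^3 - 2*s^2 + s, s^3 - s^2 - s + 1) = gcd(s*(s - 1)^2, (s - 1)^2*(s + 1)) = s^2 - 2*s + 1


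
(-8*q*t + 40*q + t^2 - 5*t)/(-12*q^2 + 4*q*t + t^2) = (-8*q*t + 40*q + t^2 - 5*t)/(-12*q^2 + 4*q*t + t^2)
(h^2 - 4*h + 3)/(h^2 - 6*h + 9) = (h - 1)/(h - 3)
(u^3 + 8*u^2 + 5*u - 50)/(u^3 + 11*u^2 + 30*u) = (u^2 + 3*u - 10)/(u*(u + 6))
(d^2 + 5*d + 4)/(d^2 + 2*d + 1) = (d + 4)/(d + 1)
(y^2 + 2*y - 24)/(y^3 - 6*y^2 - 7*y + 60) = (y + 6)/(y^2 - 2*y - 15)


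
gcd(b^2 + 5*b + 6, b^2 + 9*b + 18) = b + 3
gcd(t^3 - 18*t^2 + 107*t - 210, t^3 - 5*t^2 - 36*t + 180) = t^2 - 11*t + 30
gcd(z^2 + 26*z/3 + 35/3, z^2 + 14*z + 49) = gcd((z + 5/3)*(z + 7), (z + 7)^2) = z + 7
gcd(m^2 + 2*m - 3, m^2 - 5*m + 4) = m - 1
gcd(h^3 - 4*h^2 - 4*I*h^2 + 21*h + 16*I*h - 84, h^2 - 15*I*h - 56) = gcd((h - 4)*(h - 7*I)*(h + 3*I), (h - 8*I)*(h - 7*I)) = h - 7*I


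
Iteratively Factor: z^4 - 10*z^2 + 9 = (z - 3)*(z^3 + 3*z^2 - z - 3) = (z - 3)*(z + 1)*(z^2 + 2*z - 3) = (z - 3)*(z - 1)*(z + 1)*(z + 3)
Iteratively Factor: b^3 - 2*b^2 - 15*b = (b)*(b^2 - 2*b - 15) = b*(b - 5)*(b + 3)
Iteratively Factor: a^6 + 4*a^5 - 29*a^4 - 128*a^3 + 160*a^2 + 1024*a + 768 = (a - 4)*(a^5 + 8*a^4 + 3*a^3 - 116*a^2 - 304*a - 192) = (a - 4)*(a + 4)*(a^4 + 4*a^3 - 13*a^2 - 64*a - 48) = (a - 4)^2*(a + 4)*(a^3 + 8*a^2 + 19*a + 12) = (a - 4)^2*(a + 4)^2*(a^2 + 4*a + 3) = (a - 4)^2*(a + 1)*(a + 4)^2*(a + 3)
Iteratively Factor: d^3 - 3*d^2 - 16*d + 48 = (d - 3)*(d^2 - 16) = (d - 4)*(d - 3)*(d + 4)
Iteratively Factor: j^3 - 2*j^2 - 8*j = (j - 4)*(j^2 + 2*j) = (j - 4)*(j + 2)*(j)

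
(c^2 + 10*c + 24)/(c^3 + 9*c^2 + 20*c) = (c + 6)/(c*(c + 5))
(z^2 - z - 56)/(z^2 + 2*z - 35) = (z - 8)/(z - 5)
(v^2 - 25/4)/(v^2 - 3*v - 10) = (25/4 - v^2)/(-v^2 + 3*v + 10)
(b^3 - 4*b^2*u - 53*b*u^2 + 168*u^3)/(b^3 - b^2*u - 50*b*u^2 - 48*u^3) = (b^2 + 4*b*u - 21*u^2)/(b^2 + 7*b*u + 6*u^2)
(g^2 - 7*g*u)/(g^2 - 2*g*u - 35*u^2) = g/(g + 5*u)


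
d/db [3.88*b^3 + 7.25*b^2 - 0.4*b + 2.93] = 11.64*b^2 + 14.5*b - 0.4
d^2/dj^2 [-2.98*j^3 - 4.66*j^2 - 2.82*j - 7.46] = -17.88*j - 9.32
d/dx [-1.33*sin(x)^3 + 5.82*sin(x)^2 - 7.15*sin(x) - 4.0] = (-3.99*sin(x)^2 + 11.64*sin(x) - 7.15)*cos(x)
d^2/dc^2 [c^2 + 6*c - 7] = 2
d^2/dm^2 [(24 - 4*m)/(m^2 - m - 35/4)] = 128*(4*(m - 6)*(2*m - 1)^2 + (3*m - 7)*(-4*m^2 + 4*m + 35))/(-4*m^2 + 4*m + 35)^3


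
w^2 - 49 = (w - 7)*(w + 7)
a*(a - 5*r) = a^2 - 5*a*r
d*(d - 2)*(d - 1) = d^3 - 3*d^2 + 2*d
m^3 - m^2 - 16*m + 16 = (m - 4)*(m - 1)*(m + 4)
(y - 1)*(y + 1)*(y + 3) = y^3 + 3*y^2 - y - 3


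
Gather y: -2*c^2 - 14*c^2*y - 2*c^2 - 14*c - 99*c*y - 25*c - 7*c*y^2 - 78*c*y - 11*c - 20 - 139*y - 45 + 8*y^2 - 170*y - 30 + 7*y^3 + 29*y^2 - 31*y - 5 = -4*c^2 - 50*c + 7*y^3 + y^2*(37 - 7*c) + y*(-14*c^2 - 177*c - 340) - 100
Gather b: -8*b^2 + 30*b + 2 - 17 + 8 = -8*b^2 + 30*b - 7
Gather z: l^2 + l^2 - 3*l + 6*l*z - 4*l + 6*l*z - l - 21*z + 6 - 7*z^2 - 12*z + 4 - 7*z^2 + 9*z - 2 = 2*l^2 - 8*l - 14*z^2 + z*(12*l - 24) + 8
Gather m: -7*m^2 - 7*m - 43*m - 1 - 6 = -7*m^2 - 50*m - 7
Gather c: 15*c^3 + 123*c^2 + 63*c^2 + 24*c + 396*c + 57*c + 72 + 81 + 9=15*c^3 + 186*c^2 + 477*c + 162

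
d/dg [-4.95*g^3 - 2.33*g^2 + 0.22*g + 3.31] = -14.85*g^2 - 4.66*g + 0.22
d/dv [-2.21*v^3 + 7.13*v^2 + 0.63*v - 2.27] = -6.63*v^2 + 14.26*v + 0.63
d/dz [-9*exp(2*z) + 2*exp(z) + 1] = (2 - 18*exp(z))*exp(z)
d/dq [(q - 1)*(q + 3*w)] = 2*q + 3*w - 1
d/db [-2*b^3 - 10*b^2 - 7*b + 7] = -6*b^2 - 20*b - 7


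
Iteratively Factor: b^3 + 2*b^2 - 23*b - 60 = (b - 5)*(b^2 + 7*b + 12) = (b - 5)*(b + 4)*(b + 3)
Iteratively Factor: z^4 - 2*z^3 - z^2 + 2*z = (z - 1)*(z^3 - z^2 - 2*z) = (z - 1)*(z + 1)*(z^2 - 2*z) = (z - 2)*(z - 1)*(z + 1)*(z)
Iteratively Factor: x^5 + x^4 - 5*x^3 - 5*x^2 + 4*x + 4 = (x + 1)*(x^4 - 5*x^2 + 4) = (x + 1)^2*(x^3 - x^2 - 4*x + 4) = (x - 1)*(x + 1)^2*(x^2 - 4) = (x - 2)*(x - 1)*(x + 1)^2*(x + 2)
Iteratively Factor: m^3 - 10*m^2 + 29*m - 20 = (m - 1)*(m^2 - 9*m + 20) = (m - 4)*(m - 1)*(m - 5)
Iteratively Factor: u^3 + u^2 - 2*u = (u)*(u^2 + u - 2) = u*(u - 1)*(u + 2)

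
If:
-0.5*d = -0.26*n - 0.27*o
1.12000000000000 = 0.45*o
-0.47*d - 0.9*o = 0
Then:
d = -4.77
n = -11.75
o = 2.49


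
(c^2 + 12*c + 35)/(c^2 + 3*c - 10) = (c + 7)/(c - 2)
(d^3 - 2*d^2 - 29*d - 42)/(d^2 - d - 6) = (d^2 - 4*d - 21)/(d - 3)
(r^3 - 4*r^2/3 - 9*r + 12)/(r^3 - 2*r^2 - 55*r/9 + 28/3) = 3*(r + 3)/(3*r + 7)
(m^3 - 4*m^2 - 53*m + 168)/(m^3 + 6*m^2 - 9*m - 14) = (m^2 - 11*m + 24)/(m^2 - m - 2)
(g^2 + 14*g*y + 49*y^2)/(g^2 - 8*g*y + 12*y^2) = (g^2 + 14*g*y + 49*y^2)/(g^2 - 8*g*y + 12*y^2)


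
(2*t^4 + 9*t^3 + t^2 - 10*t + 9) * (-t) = -2*t^5 - 9*t^4 - t^3 + 10*t^2 - 9*t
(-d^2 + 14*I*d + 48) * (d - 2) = -d^3 + 2*d^2 + 14*I*d^2 + 48*d - 28*I*d - 96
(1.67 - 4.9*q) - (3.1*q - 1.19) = 2.86 - 8.0*q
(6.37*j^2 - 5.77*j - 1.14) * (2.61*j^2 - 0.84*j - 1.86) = 16.6257*j^4 - 20.4105*j^3 - 9.9768*j^2 + 11.6898*j + 2.1204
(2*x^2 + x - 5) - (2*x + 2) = 2*x^2 - x - 7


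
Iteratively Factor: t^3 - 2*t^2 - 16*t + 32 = (t - 4)*(t^2 + 2*t - 8) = (t - 4)*(t + 4)*(t - 2)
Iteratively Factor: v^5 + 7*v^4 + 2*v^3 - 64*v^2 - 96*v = (v - 3)*(v^4 + 10*v^3 + 32*v^2 + 32*v) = (v - 3)*(v + 4)*(v^3 + 6*v^2 + 8*v) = (v - 3)*(v + 4)^2*(v^2 + 2*v) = v*(v - 3)*(v + 4)^2*(v + 2)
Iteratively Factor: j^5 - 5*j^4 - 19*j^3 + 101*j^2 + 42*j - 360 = (j - 3)*(j^4 - 2*j^3 - 25*j^2 + 26*j + 120) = (j - 5)*(j - 3)*(j^3 + 3*j^2 - 10*j - 24) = (j - 5)*(j - 3)*(j + 4)*(j^2 - j - 6) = (j - 5)*(j - 3)^2*(j + 4)*(j + 2)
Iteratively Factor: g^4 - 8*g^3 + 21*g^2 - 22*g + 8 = (g - 1)*(g^3 - 7*g^2 + 14*g - 8) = (g - 4)*(g - 1)*(g^2 - 3*g + 2) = (g - 4)*(g - 2)*(g - 1)*(g - 1)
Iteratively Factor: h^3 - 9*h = (h + 3)*(h^2 - 3*h) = h*(h + 3)*(h - 3)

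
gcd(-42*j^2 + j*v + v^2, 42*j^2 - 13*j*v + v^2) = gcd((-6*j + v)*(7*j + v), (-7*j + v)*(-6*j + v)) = -6*j + v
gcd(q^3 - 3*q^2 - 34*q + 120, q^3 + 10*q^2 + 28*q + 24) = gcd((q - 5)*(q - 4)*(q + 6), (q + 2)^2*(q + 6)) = q + 6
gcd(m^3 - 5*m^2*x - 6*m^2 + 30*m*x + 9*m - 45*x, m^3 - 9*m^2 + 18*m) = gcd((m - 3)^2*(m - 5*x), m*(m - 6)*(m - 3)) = m - 3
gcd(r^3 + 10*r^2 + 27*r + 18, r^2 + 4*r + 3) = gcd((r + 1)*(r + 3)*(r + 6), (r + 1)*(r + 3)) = r^2 + 4*r + 3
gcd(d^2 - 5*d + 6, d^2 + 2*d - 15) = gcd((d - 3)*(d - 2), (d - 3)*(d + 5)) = d - 3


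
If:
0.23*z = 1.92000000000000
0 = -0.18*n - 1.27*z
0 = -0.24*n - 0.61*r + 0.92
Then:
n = -58.90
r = 24.68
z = 8.35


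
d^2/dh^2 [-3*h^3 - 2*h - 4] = -18*h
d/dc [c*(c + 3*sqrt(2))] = 2*c + 3*sqrt(2)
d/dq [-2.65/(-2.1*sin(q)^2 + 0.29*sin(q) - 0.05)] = (0.7685 - 11.13*sin(q))*cos(q)/(2.1*sin(q)^2 - 0.29*sin(q) + 0.05)^2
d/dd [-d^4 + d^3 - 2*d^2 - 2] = d*(-4*d^2 + 3*d - 4)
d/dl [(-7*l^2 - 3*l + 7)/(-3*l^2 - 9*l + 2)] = (54*l^2 + 14*l + 57)/(9*l^4 + 54*l^3 + 69*l^2 - 36*l + 4)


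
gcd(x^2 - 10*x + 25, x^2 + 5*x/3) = 1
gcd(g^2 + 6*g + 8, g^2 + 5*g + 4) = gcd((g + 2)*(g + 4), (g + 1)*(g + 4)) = g + 4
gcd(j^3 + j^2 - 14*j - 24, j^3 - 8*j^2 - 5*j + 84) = j^2 - j - 12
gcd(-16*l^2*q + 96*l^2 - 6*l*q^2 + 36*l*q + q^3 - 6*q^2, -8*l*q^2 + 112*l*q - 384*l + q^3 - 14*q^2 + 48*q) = -8*l*q + 48*l + q^2 - 6*q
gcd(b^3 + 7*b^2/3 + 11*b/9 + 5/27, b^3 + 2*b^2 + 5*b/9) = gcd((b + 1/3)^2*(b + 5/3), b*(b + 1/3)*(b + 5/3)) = b^2 + 2*b + 5/9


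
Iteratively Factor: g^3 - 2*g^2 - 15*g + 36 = (g - 3)*(g^2 + g - 12) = (g - 3)^2*(g + 4)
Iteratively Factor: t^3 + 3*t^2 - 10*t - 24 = (t + 4)*(t^2 - t - 6) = (t - 3)*(t + 4)*(t + 2)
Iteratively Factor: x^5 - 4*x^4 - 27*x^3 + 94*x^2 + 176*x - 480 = (x - 2)*(x^4 - 2*x^3 - 31*x^2 + 32*x + 240) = (x - 2)*(x + 3)*(x^3 - 5*x^2 - 16*x + 80) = (x - 5)*(x - 2)*(x + 3)*(x^2 - 16) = (x - 5)*(x - 2)*(x + 3)*(x + 4)*(x - 4)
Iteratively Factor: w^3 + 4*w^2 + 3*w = (w + 1)*(w^2 + 3*w) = w*(w + 1)*(w + 3)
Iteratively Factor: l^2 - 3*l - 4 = (l + 1)*(l - 4)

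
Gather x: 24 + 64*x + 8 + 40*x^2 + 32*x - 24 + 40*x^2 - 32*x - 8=80*x^2 + 64*x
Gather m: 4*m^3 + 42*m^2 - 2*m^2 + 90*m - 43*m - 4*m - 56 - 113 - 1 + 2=4*m^3 + 40*m^2 + 43*m - 168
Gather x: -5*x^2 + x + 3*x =-5*x^2 + 4*x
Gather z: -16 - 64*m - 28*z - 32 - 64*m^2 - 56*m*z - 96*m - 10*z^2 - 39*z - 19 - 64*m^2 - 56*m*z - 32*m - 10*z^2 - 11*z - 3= -128*m^2 - 192*m - 20*z^2 + z*(-112*m - 78) - 70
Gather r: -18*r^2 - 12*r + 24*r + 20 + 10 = -18*r^2 + 12*r + 30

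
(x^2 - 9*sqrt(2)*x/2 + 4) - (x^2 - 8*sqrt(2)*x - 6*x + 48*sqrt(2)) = 7*sqrt(2)*x/2 + 6*x - 48*sqrt(2) + 4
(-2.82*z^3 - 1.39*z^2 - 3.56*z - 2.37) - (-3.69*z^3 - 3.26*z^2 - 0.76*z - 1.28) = 0.87*z^3 + 1.87*z^2 - 2.8*z - 1.09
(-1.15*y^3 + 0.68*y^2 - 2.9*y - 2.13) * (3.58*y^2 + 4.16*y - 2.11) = -4.117*y^5 - 2.3496*y^4 - 5.1267*y^3 - 21.1242*y^2 - 2.7418*y + 4.4943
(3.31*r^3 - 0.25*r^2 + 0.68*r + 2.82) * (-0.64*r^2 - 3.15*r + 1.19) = -2.1184*r^5 - 10.2665*r^4 + 4.2912*r^3 - 4.2443*r^2 - 8.0738*r + 3.3558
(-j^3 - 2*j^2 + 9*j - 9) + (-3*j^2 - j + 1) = -j^3 - 5*j^2 + 8*j - 8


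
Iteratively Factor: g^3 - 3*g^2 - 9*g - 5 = (g - 5)*(g^2 + 2*g + 1) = (g - 5)*(g + 1)*(g + 1)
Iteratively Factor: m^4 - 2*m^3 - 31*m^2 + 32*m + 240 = (m + 4)*(m^3 - 6*m^2 - 7*m + 60) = (m - 4)*(m + 4)*(m^2 - 2*m - 15) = (m - 4)*(m + 3)*(m + 4)*(m - 5)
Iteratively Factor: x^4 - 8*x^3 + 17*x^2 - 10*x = (x - 1)*(x^3 - 7*x^2 + 10*x) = (x - 5)*(x - 1)*(x^2 - 2*x) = (x - 5)*(x - 2)*(x - 1)*(x)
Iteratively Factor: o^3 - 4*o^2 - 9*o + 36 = (o - 3)*(o^2 - o - 12) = (o - 4)*(o - 3)*(o + 3)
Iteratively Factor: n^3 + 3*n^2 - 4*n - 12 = (n - 2)*(n^2 + 5*n + 6) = (n - 2)*(n + 2)*(n + 3)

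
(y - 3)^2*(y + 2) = y^3 - 4*y^2 - 3*y + 18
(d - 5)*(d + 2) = d^2 - 3*d - 10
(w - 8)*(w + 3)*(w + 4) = w^3 - w^2 - 44*w - 96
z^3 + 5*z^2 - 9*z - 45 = (z - 3)*(z + 3)*(z + 5)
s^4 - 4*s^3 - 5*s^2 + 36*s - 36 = (s - 3)*(s - 2)^2*(s + 3)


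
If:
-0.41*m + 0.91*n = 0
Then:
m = 2.21951219512195*n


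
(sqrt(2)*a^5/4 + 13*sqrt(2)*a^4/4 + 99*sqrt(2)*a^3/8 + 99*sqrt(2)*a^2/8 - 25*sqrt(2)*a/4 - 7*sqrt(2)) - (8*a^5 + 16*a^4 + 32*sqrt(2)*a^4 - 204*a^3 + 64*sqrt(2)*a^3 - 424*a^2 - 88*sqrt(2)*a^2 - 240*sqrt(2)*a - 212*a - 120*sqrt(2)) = -8*a^5 + sqrt(2)*a^5/4 - 115*sqrt(2)*a^4/4 - 16*a^4 - 413*sqrt(2)*a^3/8 + 204*a^3 + 803*sqrt(2)*a^2/8 + 424*a^2 + 212*a + 935*sqrt(2)*a/4 + 113*sqrt(2)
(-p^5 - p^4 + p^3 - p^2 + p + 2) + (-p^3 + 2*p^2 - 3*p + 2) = -p^5 - p^4 + p^2 - 2*p + 4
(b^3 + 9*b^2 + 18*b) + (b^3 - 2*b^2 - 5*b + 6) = 2*b^3 + 7*b^2 + 13*b + 6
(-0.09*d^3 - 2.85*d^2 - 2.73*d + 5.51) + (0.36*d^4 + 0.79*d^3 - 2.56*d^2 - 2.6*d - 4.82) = 0.36*d^4 + 0.7*d^3 - 5.41*d^2 - 5.33*d + 0.69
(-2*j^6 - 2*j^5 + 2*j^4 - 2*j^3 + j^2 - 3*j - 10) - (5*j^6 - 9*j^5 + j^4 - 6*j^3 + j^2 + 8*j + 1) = -7*j^6 + 7*j^5 + j^4 + 4*j^3 - 11*j - 11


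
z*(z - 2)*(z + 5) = z^3 + 3*z^2 - 10*z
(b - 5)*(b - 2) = b^2 - 7*b + 10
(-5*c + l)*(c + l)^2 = -5*c^3 - 9*c^2*l - 3*c*l^2 + l^3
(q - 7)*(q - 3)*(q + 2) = q^3 - 8*q^2 + q + 42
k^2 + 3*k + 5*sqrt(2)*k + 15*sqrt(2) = (k + 3)*(k + 5*sqrt(2))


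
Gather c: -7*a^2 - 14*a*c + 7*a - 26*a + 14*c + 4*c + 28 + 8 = -7*a^2 - 19*a + c*(18 - 14*a) + 36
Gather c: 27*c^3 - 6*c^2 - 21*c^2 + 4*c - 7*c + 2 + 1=27*c^3 - 27*c^2 - 3*c + 3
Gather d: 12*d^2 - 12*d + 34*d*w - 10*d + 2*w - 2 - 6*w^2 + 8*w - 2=12*d^2 + d*(34*w - 22) - 6*w^2 + 10*w - 4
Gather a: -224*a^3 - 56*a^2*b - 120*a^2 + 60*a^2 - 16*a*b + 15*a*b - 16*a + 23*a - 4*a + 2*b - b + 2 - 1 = -224*a^3 + a^2*(-56*b - 60) + a*(3 - b) + b + 1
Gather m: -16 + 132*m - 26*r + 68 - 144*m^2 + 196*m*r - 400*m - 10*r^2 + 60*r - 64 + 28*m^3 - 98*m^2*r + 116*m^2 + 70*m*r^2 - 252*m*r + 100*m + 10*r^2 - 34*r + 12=28*m^3 + m^2*(-98*r - 28) + m*(70*r^2 - 56*r - 168)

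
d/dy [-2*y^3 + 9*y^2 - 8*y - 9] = -6*y^2 + 18*y - 8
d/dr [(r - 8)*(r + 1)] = 2*r - 7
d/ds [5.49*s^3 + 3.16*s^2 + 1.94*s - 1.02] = 16.47*s^2 + 6.32*s + 1.94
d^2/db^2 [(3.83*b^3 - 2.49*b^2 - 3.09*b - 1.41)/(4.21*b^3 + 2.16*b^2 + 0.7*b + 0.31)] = (-2.27373675443232e-13*b^7 - 157.922994*b^6 - 396.326874*b^5 - 484.441332*b^4 - 164.122754*b^3 - 1.019004*b^2 + 12.872388*b + 1.368954)/(74.618461*b^9 + 114.852168*b^8 + 96.147138*b^7 + 64.754229*b^6 + 32.900556*b^5 + 12.995628*b^4 + 4.369063*b^3 + 1.078428*b^2 + 0.20181*b + 0.029791)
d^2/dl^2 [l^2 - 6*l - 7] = 2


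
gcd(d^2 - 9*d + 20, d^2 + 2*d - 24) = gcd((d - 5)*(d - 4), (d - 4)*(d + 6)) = d - 4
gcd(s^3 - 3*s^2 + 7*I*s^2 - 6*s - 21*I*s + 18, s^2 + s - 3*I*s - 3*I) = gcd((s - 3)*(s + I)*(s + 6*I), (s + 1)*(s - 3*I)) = 1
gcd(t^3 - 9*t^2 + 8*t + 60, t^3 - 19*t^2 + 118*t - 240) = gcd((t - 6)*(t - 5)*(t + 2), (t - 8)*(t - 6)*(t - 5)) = t^2 - 11*t + 30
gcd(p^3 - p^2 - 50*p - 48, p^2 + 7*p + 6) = p^2 + 7*p + 6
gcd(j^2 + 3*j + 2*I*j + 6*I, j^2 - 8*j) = 1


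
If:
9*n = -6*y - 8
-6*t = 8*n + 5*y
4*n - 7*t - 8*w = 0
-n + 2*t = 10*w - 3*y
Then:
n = 1144/1641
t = 576/547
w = -940/1641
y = -3904/1641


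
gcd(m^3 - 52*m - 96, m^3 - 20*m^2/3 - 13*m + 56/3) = m - 8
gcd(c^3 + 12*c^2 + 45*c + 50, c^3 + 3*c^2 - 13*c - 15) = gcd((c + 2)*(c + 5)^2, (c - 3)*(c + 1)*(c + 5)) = c + 5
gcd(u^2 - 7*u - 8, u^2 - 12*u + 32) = u - 8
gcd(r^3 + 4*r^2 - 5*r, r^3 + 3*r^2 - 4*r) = r^2 - r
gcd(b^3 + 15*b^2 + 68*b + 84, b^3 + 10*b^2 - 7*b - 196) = b + 7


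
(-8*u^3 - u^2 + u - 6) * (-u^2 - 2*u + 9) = 8*u^5 + 17*u^4 - 71*u^3 - 5*u^2 + 21*u - 54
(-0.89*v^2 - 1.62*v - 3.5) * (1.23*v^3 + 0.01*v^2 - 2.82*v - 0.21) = -1.0947*v^5 - 2.0015*v^4 - 1.8114*v^3 + 4.7203*v^2 + 10.2102*v + 0.735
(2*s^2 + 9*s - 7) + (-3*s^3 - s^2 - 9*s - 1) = -3*s^3 + s^2 - 8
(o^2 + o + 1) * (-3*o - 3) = -3*o^3 - 6*o^2 - 6*o - 3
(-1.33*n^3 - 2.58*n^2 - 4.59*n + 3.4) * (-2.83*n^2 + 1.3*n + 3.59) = 3.7639*n^5 + 5.5724*n^4 + 4.861*n^3 - 24.8512*n^2 - 12.0581*n + 12.206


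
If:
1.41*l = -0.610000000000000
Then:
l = -0.43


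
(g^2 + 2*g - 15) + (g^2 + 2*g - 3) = 2*g^2 + 4*g - 18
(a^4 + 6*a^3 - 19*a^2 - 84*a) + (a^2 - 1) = a^4 + 6*a^3 - 18*a^2 - 84*a - 1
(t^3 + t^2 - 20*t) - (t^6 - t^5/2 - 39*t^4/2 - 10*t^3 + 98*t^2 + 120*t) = -t^6 + t^5/2 + 39*t^4/2 + 11*t^3 - 97*t^2 - 140*t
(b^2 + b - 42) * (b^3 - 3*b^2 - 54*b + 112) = b^5 - 2*b^4 - 99*b^3 + 184*b^2 + 2380*b - 4704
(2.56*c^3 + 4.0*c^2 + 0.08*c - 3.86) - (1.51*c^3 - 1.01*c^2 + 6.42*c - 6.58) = 1.05*c^3 + 5.01*c^2 - 6.34*c + 2.72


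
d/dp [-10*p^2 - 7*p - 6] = -20*p - 7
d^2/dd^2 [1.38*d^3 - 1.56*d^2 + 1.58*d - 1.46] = 8.28*d - 3.12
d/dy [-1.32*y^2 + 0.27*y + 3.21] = 0.27 - 2.64*y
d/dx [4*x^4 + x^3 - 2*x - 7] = 16*x^3 + 3*x^2 - 2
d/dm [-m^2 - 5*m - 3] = -2*m - 5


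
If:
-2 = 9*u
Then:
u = -2/9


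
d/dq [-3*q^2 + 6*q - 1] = 6 - 6*q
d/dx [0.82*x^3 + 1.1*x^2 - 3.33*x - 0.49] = 2.46*x^2 + 2.2*x - 3.33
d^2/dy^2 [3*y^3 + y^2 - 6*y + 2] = 18*y + 2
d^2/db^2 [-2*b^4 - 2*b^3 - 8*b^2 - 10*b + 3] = -24*b^2 - 12*b - 16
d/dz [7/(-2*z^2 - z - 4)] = 7*(4*z + 1)/(2*z^2 + z + 4)^2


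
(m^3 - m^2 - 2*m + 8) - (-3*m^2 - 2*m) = m^3 + 2*m^2 + 8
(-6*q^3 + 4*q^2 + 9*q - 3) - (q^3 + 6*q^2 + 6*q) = -7*q^3 - 2*q^2 + 3*q - 3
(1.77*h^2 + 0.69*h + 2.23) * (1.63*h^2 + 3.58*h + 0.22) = 2.8851*h^4 + 7.4613*h^3 + 6.4945*h^2 + 8.1352*h + 0.4906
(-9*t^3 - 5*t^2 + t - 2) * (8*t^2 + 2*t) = -72*t^5 - 58*t^4 - 2*t^3 - 14*t^2 - 4*t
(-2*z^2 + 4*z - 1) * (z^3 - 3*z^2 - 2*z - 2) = -2*z^5 + 10*z^4 - 9*z^3 - z^2 - 6*z + 2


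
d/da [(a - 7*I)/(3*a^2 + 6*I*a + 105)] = (a^2 + 2*I*a - 2*(a - 7*I)*(a + I) + 35)/(3*(a^2 + 2*I*a + 35)^2)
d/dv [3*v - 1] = 3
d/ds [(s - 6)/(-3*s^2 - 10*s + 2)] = (3*s^2 - 36*s - 58)/(9*s^4 + 60*s^3 + 88*s^2 - 40*s + 4)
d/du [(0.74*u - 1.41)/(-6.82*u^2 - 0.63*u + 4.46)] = (5.0468*u^2 - 19.2324*u + 2.4121)/(46.5124*u^4 + 8.5932*u^3 - 60.4375*u^2 - 5.6196*u + 19.8916)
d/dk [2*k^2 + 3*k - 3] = 4*k + 3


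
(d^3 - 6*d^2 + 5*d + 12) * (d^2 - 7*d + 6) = d^5 - 13*d^4 + 53*d^3 - 59*d^2 - 54*d + 72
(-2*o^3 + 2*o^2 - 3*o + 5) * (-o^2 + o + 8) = 2*o^5 - 4*o^4 - 11*o^3 + 8*o^2 - 19*o + 40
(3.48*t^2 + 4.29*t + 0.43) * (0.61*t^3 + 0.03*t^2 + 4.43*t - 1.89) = 2.1228*t^5 + 2.7213*t^4 + 15.8074*t^3 + 12.4404*t^2 - 6.2032*t - 0.8127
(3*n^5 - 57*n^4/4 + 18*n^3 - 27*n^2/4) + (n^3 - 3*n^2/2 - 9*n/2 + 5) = 3*n^5 - 57*n^4/4 + 19*n^3 - 33*n^2/4 - 9*n/2 + 5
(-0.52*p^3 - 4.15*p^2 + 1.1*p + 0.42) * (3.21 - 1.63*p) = 0.8476*p^4 + 5.0953*p^3 - 15.1145*p^2 + 2.8464*p + 1.3482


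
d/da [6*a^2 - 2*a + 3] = 12*a - 2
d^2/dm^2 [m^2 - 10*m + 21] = 2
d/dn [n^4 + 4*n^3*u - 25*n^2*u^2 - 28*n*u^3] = 4*n^3 + 12*n^2*u - 50*n*u^2 - 28*u^3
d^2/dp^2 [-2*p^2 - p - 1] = -4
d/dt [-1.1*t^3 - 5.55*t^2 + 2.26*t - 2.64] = -3.3*t^2 - 11.1*t + 2.26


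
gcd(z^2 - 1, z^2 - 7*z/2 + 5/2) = z - 1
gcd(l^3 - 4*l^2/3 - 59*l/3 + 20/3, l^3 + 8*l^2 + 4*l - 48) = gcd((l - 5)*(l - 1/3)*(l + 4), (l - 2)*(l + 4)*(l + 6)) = l + 4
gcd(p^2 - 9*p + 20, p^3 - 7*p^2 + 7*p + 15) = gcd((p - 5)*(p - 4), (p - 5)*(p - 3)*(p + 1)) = p - 5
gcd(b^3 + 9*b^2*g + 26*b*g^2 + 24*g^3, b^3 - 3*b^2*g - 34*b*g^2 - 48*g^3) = b^2 + 5*b*g + 6*g^2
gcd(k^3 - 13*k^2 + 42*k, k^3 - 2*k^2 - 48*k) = k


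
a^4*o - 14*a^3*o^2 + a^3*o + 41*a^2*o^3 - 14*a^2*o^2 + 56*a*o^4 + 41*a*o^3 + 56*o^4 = (a - 8*o)*(a - 7*o)*(a + o)*(a*o + o)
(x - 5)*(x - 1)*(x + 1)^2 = x^4 - 4*x^3 - 6*x^2 + 4*x + 5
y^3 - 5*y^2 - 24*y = y*(y - 8)*(y + 3)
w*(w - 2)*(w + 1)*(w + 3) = w^4 + 2*w^3 - 5*w^2 - 6*w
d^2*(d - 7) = d^3 - 7*d^2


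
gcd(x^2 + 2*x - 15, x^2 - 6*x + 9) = x - 3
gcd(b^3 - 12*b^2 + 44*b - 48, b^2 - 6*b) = b - 6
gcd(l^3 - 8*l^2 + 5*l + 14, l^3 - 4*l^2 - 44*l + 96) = l - 2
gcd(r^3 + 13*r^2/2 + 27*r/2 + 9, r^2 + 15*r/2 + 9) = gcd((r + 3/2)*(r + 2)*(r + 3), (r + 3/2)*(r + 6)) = r + 3/2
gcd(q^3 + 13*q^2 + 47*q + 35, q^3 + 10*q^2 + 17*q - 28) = q + 7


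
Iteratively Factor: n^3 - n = (n)*(n^2 - 1) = n*(n + 1)*(n - 1)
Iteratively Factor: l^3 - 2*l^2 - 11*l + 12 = (l - 4)*(l^2 + 2*l - 3) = (l - 4)*(l + 3)*(l - 1)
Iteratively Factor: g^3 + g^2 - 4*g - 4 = (g + 1)*(g^2 - 4) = (g + 1)*(g + 2)*(g - 2)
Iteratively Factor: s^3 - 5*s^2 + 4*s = (s - 1)*(s^2 - 4*s) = s*(s - 1)*(s - 4)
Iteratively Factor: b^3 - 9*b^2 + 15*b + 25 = (b - 5)*(b^2 - 4*b - 5) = (b - 5)*(b + 1)*(b - 5)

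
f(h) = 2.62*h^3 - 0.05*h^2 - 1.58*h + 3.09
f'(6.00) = 280.78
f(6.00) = 557.73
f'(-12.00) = 1131.46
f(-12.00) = -4512.51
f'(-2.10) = 33.29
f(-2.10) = -18.08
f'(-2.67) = 54.72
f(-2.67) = -42.92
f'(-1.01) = 6.54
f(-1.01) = 1.94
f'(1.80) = 23.71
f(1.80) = 15.36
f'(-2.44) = 45.46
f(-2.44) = -31.41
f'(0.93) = 5.13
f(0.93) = 3.68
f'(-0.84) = 4.05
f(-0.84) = 2.83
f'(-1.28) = 11.43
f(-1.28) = -0.46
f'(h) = 7.86*h^2 - 0.1*h - 1.58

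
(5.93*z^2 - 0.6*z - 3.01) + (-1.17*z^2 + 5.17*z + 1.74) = 4.76*z^2 + 4.57*z - 1.27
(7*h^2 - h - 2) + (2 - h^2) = 6*h^2 - h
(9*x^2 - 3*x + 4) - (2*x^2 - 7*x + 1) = 7*x^2 + 4*x + 3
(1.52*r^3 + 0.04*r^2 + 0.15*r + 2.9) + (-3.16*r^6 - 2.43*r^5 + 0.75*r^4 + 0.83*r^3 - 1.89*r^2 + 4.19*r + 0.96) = -3.16*r^6 - 2.43*r^5 + 0.75*r^4 + 2.35*r^3 - 1.85*r^2 + 4.34*r + 3.86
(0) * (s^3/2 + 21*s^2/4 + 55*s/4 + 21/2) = 0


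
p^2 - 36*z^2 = (p - 6*z)*(p + 6*z)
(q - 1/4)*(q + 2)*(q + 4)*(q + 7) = q^4 + 51*q^3/4 + 187*q^2/4 + 87*q/2 - 14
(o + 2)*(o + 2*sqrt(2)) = o^2 + 2*o + 2*sqrt(2)*o + 4*sqrt(2)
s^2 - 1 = (s - 1)*(s + 1)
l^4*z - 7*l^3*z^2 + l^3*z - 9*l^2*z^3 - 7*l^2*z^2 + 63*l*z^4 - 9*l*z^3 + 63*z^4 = (l - 7*z)*(l - 3*z)*(l + 3*z)*(l*z + z)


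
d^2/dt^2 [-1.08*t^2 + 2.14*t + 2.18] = -2.16000000000000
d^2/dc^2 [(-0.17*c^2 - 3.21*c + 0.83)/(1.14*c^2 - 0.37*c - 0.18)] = (-8.486844*c^3 + 6.262704*c^2 - 6.052716*c + 0.984442)/(1.481544*c^6 - 1.442556*c^5 - 0.233586*c^4 + 0.404891*c^3 + 0.036882*c^2 - 0.035964*c - 0.005832)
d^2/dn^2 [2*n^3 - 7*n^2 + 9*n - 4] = 12*n - 14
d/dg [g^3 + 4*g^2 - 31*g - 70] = 3*g^2 + 8*g - 31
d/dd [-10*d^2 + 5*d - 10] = 5 - 20*d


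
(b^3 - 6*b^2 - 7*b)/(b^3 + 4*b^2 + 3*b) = (b - 7)/(b + 3)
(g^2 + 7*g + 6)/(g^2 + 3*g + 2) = (g + 6)/(g + 2)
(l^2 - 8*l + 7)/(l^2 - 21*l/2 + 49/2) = 2*(l - 1)/(2*l - 7)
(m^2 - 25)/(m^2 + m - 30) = (m + 5)/(m + 6)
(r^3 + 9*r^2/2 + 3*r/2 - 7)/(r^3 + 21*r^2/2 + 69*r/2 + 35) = (r - 1)/(r + 5)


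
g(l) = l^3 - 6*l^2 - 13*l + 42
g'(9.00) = 122.00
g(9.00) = 168.00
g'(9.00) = 122.00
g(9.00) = 168.00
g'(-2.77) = 43.26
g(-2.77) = 10.72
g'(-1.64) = 14.75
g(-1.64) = 42.77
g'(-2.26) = 29.44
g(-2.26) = 29.19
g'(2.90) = -22.57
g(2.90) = -21.77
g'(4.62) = -4.41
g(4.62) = -47.52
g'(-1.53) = 12.38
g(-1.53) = 44.26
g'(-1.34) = 8.47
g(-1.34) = 46.24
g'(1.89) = -24.96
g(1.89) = 2.75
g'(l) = 3*l^2 - 12*l - 13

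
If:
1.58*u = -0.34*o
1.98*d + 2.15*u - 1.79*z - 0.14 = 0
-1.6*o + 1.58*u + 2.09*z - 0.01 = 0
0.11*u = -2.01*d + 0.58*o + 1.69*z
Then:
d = 9.64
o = 8.92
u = -1.92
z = 8.28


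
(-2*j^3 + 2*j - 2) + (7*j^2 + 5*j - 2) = -2*j^3 + 7*j^2 + 7*j - 4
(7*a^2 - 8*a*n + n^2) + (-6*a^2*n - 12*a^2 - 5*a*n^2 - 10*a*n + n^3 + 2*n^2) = -6*a^2*n - 5*a^2 - 5*a*n^2 - 18*a*n + n^3 + 3*n^2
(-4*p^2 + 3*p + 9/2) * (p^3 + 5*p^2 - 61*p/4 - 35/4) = -4*p^5 - 17*p^4 + 161*p^3/2 + 47*p^2/4 - 759*p/8 - 315/8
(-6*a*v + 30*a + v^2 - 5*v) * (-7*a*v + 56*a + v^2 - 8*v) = 42*a^2*v^2 - 546*a^2*v + 1680*a^2 - 13*a*v^3 + 169*a*v^2 - 520*a*v + v^4 - 13*v^3 + 40*v^2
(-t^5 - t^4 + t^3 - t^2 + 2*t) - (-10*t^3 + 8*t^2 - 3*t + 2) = -t^5 - t^4 + 11*t^3 - 9*t^2 + 5*t - 2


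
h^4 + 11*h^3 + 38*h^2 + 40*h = h*(h + 2)*(h + 4)*(h + 5)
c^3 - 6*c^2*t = c^2*(c - 6*t)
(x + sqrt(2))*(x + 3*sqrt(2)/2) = x^2 + 5*sqrt(2)*x/2 + 3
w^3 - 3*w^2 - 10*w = w*(w - 5)*(w + 2)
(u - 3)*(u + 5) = u^2 + 2*u - 15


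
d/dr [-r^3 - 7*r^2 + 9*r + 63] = -3*r^2 - 14*r + 9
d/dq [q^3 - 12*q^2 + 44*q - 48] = 3*q^2 - 24*q + 44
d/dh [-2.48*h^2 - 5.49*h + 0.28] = -4.96*h - 5.49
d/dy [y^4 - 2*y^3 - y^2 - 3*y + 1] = 4*y^3 - 6*y^2 - 2*y - 3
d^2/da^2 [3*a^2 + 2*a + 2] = 6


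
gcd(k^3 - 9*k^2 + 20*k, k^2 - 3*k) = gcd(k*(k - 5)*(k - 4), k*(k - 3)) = k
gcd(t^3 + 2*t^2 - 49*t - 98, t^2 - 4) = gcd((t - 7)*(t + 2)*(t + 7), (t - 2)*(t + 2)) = t + 2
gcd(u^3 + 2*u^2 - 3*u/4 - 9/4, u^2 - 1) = u - 1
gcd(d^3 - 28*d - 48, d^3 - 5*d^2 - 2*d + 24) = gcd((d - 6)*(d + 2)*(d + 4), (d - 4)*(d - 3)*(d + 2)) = d + 2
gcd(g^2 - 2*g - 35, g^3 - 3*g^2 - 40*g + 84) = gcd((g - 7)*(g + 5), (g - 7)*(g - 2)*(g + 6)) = g - 7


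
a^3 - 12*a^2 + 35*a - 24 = (a - 8)*(a - 3)*(a - 1)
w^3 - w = w*(w - 1)*(w + 1)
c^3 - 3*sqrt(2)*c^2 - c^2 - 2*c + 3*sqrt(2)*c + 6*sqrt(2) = (c - 2)*(c + 1)*(c - 3*sqrt(2))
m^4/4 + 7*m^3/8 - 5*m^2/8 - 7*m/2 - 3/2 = (m/4 + 1/2)*(m - 2)*(m + 1/2)*(m + 3)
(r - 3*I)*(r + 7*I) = r^2 + 4*I*r + 21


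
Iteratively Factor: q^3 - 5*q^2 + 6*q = (q - 3)*(q^2 - 2*q) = q*(q - 3)*(q - 2)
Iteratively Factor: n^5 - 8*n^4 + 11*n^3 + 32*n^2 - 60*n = (n - 2)*(n^4 - 6*n^3 - n^2 + 30*n) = n*(n - 2)*(n^3 - 6*n^2 - n + 30) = n*(n - 2)*(n + 2)*(n^2 - 8*n + 15) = n*(n - 3)*(n - 2)*(n + 2)*(n - 5)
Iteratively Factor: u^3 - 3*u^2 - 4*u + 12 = (u + 2)*(u^2 - 5*u + 6) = (u - 2)*(u + 2)*(u - 3)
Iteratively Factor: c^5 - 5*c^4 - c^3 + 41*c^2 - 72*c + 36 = (c - 1)*(c^4 - 4*c^3 - 5*c^2 + 36*c - 36) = (c - 1)*(c + 3)*(c^3 - 7*c^2 + 16*c - 12) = (c - 2)*(c - 1)*(c + 3)*(c^2 - 5*c + 6) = (c - 2)^2*(c - 1)*(c + 3)*(c - 3)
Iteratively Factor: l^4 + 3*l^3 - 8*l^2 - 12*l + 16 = (l + 4)*(l^3 - l^2 - 4*l + 4) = (l + 2)*(l + 4)*(l^2 - 3*l + 2) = (l - 1)*(l + 2)*(l + 4)*(l - 2)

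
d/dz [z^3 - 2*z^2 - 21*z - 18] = 3*z^2 - 4*z - 21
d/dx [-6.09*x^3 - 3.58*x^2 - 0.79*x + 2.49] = -18.27*x^2 - 7.16*x - 0.79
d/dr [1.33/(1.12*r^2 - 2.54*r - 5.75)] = (3.3782 - 2.9792*r)/(-1.12*r^2 + 2.54*r + 5.75)^2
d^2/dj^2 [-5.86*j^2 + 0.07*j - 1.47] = -11.7200000000000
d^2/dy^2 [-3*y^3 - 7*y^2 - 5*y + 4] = -18*y - 14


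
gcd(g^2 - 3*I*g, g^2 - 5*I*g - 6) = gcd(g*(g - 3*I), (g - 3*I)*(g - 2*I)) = g - 3*I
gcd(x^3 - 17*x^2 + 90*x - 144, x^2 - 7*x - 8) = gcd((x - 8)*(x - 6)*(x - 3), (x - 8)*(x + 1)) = x - 8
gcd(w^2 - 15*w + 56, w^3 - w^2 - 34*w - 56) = w - 7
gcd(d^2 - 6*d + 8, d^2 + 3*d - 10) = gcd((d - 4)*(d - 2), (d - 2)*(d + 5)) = d - 2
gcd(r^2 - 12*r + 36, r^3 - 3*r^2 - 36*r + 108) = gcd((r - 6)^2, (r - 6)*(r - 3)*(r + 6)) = r - 6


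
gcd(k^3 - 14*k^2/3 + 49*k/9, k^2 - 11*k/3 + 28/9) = k - 7/3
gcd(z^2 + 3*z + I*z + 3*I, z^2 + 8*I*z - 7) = z + I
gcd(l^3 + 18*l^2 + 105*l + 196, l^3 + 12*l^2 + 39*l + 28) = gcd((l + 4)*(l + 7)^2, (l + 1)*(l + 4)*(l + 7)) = l^2 + 11*l + 28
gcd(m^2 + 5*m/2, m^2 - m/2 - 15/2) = m + 5/2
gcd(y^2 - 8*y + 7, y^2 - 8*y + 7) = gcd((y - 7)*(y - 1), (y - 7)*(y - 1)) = y^2 - 8*y + 7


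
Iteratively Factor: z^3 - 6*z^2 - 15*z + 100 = (z - 5)*(z^2 - z - 20) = (z - 5)*(z + 4)*(z - 5)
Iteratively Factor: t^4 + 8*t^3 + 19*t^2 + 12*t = (t)*(t^3 + 8*t^2 + 19*t + 12) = t*(t + 1)*(t^2 + 7*t + 12) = t*(t + 1)*(t + 4)*(t + 3)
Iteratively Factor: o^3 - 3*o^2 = (o)*(o^2 - 3*o) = o^2*(o - 3)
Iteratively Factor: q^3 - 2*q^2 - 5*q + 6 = (q - 3)*(q^2 + q - 2) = (q - 3)*(q + 2)*(q - 1)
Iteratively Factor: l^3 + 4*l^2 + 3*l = (l + 3)*(l^2 + l) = l*(l + 3)*(l + 1)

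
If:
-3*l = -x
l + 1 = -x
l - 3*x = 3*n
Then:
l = -1/4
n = 2/3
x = -3/4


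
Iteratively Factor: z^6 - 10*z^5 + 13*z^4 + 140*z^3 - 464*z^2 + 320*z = (z - 4)*(z^5 - 6*z^4 - 11*z^3 + 96*z^2 - 80*z) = (z - 5)*(z - 4)*(z^4 - z^3 - 16*z^2 + 16*z) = (z - 5)*(z - 4)*(z + 4)*(z^3 - 5*z^2 + 4*z) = (z - 5)*(z - 4)^2*(z + 4)*(z^2 - z) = z*(z - 5)*(z - 4)^2*(z + 4)*(z - 1)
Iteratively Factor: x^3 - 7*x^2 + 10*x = (x)*(x^2 - 7*x + 10) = x*(x - 5)*(x - 2)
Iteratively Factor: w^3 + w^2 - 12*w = (w + 4)*(w^2 - 3*w) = w*(w + 4)*(w - 3)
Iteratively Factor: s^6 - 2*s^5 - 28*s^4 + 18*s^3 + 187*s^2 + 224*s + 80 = (s - 4)*(s^5 + 2*s^4 - 20*s^3 - 62*s^2 - 61*s - 20) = (s - 4)*(s + 1)*(s^4 + s^3 - 21*s^2 - 41*s - 20) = (s - 4)*(s + 1)*(s + 4)*(s^3 - 3*s^2 - 9*s - 5) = (s - 4)*(s + 1)^2*(s + 4)*(s^2 - 4*s - 5) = (s - 4)*(s + 1)^3*(s + 4)*(s - 5)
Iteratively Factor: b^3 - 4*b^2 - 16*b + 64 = (b - 4)*(b^2 - 16) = (b - 4)^2*(b + 4)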